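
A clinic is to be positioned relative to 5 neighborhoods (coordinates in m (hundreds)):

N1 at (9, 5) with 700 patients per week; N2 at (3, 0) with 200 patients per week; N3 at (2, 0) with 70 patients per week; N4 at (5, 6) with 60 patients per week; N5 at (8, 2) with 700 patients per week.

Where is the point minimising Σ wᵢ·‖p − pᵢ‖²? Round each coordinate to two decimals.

The minimiser of Σwᵢ‖p−pᵢ‖² is the weighted centroid p* = (Σwᵢpᵢ)/(Σwᵢ).
Σwᵢ = 1730.
Σwᵢxᵢ = 700·9 + 200·3 + 70·2 + 60·5 + 700·8 = 12940.
Σwᵢyᵢ = 700·5 + 200·0 + 70·0 + 60·6 + 700·2 = 5260.
x* = 12940/1730 = 7.48, y* = 5260/1730 = 3.04.

(7.48, 3.04)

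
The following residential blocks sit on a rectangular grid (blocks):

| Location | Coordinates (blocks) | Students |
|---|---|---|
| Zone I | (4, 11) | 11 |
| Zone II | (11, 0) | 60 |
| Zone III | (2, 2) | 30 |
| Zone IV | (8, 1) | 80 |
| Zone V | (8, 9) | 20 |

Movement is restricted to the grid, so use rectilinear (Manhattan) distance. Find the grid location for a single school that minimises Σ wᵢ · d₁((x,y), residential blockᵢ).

(8, 1)

Manhattan distance separates: Σwᵢ(|x−xᵢ|+|y−yᵢ|) = Σwᵢ|x−xᵢ| + Σwᵢ|y−yᵢ|, so x and y are optimised independently as 1-D weighted medians.
Total weight W = 201; half = 100.5.
x-coordinate, sorted with cumulative weight:
  x=2 (Zone III, w=30) cum 30
  x=4 (Zone I, w=11) cum 41
  x=8 (Zone IV, w=80) cum 121  ← median
  x=8 (Zone V, w=20) cum 141
  x=11 (Zone II, w=60) cum 201
⇒ x* = 8
y-coordinate, sorted with cumulative weight:
  y=0 (Zone II, w=60) cum 60
  y=1 (Zone IV, w=80) cum 140  ← median
  y=2 (Zone III, w=30) cum 170
  y=9 (Zone V, w=20) cum 190
  y=11 (Zone I, w=11) cum 201
⇒ y* = 1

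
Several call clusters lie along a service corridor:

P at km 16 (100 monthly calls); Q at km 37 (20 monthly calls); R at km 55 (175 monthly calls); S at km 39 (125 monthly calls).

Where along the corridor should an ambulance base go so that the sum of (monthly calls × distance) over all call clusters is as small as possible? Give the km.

x = 39

For a sum of weighted absolute distances on a line, the optimum is the weighted median (not the mean). Total weight W = 420; half-weight = 210.
Sort by position and accumulate weight:
  km 16 (P, w=100) → cum 100
  km 37 (Q, w=20) → cum 120
  km 39 (S, w=125) → cum 245  ≥ 210 → median here
  km 55 (R, w=175) → cum 420
Optimal location: km 39.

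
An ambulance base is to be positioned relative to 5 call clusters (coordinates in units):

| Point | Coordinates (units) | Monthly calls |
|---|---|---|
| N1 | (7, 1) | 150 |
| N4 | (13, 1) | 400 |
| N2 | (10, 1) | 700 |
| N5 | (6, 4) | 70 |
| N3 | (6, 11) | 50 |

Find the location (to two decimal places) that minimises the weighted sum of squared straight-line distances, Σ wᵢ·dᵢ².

The minimiser of Σwᵢ‖p−pᵢ‖² is the weighted centroid p* = (Σwᵢpᵢ)/(Σwᵢ).
Σwᵢ = 1370.
Σwᵢxᵢ = 150·7 + 400·13 + 700·10 + 70·6 + 50·6 = 13970.
Σwᵢyᵢ = 150·1 + 400·1 + 700·1 + 70·4 + 50·11 = 2080.
x* = 13970/1370 = 10.20, y* = 2080/1370 = 1.52.

(10.20, 1.52)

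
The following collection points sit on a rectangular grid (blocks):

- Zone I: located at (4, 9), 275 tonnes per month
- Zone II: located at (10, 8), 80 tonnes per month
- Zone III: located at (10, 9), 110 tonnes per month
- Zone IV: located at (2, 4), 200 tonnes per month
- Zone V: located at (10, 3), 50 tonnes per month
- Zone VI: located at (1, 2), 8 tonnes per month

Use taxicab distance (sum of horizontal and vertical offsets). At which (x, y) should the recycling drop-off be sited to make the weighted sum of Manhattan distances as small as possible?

(4, 9)

Manhattan distance separates: Σwᵢ(|x−xᵢ|+|y−yᵢ|) = Σwᵢ|x−xᵢ| + Σwᵢ|y−yᵢ|, so x and y are optimised independently as 1-D weighted medians.
Total weight W = 723; half = 361.5.
x-coordinate, sorted with cumulative weight:
  x=1 (Zone VI, w=8) cum 8
  x=2 (Zone IV, w=200) cum 208
  x=4 (Zone I, w=275) cum 483  ← median
  x=10 (Zone II, w=80) cum 563
  x=10 (Zone III, w=110) cum 673
  x=10 (Zone V, w=50) cum 723
⇒ x* = 4
y-coordinate, sorted with cumulative weight:
  y=2 (Zone VI, w=8) cum 8
  y=3 (Zone V, w=50) cum 58
  y=4 (Zone IV, w=200) cum 258
  y=8 (Zone II, w=80) cum 338
  y=9 (Zone I, w=275) cum 613  ← median
  y=9 (Zone III, w=110) cum 723
⇒ y* = 9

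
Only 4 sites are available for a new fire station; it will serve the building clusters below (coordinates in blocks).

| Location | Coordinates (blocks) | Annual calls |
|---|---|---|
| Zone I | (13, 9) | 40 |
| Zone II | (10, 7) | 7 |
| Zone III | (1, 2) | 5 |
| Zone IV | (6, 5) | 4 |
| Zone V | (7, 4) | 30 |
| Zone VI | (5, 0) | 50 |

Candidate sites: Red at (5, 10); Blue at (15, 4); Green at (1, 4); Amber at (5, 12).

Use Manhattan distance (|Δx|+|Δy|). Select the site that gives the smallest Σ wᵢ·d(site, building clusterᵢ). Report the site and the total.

Red, total 1240 blocks

Total weighted distance at each candidate:
  Red (5, 10): total = 1240
  Blue (15, 4): total = 1396
  Green (1, 4): total = 1378
  Amber (5, 12): total = 1512
Minimum is at Red with total 1240 blocks.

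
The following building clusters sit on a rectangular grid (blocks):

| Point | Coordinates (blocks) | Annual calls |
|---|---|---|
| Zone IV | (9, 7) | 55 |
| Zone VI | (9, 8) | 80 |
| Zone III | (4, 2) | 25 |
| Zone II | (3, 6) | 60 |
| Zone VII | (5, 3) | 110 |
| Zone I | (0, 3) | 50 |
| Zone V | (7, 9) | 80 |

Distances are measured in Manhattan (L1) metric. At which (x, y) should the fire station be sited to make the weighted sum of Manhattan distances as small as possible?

Manhattan distance separates: Σwᵢ(|x−xᵢ|+|y−yᵢ|) = Σwᵢ|x−xᵢ| + Σwᵢ|y−yᵢ|, so x and y are optimised independently as 1-D weighted medians.
Total weight W = 460; half = 230.
x-coordinate, sorted with cumulative weight:
  x=0 (Zone I, w=50) cum 50
  x=3 (Zone II, w=60) cum 110
  x=4 (Zone III, w=25) cum 135
  x=5 (Zone VII, w=110) cum 245  ← median
  x=7 (Zone V, w=80) cum 325
  x=9 (Zone IV, w=55) cum 380
  x=9 (Zone VI, w=80) cum 460
⇒ x* = 5
y-coordinate, sorted with cumulative weight:
  y=2 (Zone III, w=25) cum 25
  y=3 (Zone VII, w=110) cum 135
  y=3 (Zone I, w=50) cum 185
  y=6 (Zone II, w=60) cum 245  ← median
  y=7 (Zone IV, w=55) cum 300
  y=8 (Zone VI, w=80) cum 380
  y=9 (Zone V, w=80) cum 460
⇒ y* = 6

(5, 6)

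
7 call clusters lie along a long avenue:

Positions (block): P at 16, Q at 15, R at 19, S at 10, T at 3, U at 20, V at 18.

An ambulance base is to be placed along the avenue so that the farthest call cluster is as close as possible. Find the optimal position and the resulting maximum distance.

The 1-center on a line is the midpoint of the two extreme points: leftmost at 3, rightmost at 20.
Optimal location = (3 + 20)/2 = 11.5; maximum distance = (20 − 3)/2 = 8.5.

location 11.5, max distance 8.5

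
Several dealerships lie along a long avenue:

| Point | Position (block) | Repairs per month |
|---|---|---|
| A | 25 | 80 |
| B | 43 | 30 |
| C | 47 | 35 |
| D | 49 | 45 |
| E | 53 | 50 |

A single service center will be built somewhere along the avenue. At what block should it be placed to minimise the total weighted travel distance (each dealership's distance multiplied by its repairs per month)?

x = 47

For a sum of weighted absolute distances on a line, the optimum is the weighted median (not the mean). Total weight W = 240; half-weight = 120.
Sort by position and accumulate weight:
  block 25 (A, w=80) → cum 80
  block 43 (B, w=30) → cum 110
  block 47 (C, w=35) → cum 145  ≥ 120 → median here
  block 49 (D, w=45) → cum 190
  block 53 (E, w=50) → cum 240
Optimal location: block 47.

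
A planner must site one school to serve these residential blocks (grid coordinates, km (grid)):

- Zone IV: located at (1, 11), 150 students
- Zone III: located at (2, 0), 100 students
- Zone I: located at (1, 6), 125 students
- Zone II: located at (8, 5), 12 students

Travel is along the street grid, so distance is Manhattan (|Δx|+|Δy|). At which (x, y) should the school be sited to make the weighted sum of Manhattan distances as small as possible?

Manhattan distance separates: Σwᵢ(|x−xᵢ|+|y−yᵢ|) = Σwᵢ|x−xᵢ| + Σwᵢ|y−yᵢ|, so x and y are optimised independently as 1-D weighted medians.
Total weight W = 387; half = 193.5.
x-coordinate, sorted with cumulative weight:
  x=1 (Zone IV, w=150) cum 150
  x=1 (Zone I, w=125) cum 275  ← median
  x=2 (Zone III, w=100) cum 375
  x=8 (Zone II, w=12) cum 387
⇒ x* = 1
y-coordinate, sorted with cumulative weight:
  y=0 (Zone III, w=100) cum 100
  y=5 (Zone II, w=12) cum 112
  y=6 (Zone I, w=125) cum 237  ← median
  y=11 (Zone IV, w=150) cum 387
⇒ y* = 6

(1, 6)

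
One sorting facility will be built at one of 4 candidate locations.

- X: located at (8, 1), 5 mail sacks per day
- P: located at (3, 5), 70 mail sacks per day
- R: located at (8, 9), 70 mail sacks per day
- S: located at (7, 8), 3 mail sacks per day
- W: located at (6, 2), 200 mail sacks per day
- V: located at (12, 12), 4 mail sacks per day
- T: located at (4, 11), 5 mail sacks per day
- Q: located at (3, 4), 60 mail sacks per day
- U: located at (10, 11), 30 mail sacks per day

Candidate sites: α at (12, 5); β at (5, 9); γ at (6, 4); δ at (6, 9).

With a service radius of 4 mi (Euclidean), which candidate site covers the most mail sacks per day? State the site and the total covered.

γ, covering 335

Coverage radius r = 4 mi; a point is covered iff (Δx)²+(Δy)² ≤ 4² = 16.
  α (12, 5): covers {none} → 0
  β (5, 9): covers {R, S, T} → 78
  γ (6, 4): covers {X, P, W, Q} → 335
  δ (6, 9): covers {R, S, T} → 78
Maximum coverage at γ: 335 mail sacks per day.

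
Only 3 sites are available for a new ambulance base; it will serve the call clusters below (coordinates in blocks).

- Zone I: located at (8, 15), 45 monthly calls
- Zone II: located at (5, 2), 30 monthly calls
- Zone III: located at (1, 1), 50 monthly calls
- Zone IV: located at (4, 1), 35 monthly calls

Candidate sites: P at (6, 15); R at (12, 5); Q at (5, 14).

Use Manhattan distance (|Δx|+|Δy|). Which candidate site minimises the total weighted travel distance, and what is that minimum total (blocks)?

Q, total 1880 blocks

Total weighted distance at each candidate:
  P (6, 15): total = 2020
  R (12, 5): total = 2100
  Q (5, 14): total = 1880
Minimum is at Q with total 1880 blocks.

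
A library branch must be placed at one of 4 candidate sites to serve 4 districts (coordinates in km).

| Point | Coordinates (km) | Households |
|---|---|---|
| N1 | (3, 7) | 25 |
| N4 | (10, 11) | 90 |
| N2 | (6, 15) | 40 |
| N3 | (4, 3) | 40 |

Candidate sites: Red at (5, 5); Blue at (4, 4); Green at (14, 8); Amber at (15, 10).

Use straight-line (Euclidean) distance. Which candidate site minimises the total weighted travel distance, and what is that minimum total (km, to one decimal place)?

Red, total 1265.1 km

Total weighted distance at each candidate:
  Red (5, 5): total = 1265.1
  Blue (4, 4): total = 1396.0
  Green (14, 8): total = 1598.6
  Amber (15, 10): total = 1701.5
Minimum is at Red with total 1265.1 km.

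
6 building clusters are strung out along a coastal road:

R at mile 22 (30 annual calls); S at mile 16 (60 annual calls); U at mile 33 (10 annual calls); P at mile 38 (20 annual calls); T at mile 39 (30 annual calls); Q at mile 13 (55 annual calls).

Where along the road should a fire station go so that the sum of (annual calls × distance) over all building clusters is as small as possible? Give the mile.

For a sum of weighted absolute distances on a line, the optimum is the weighted median (not the mean). Total weight W = 205; half-weight = 102.5.
Sort by position and accumulate weight:
  mile 13 (Q, w=55) → cum 55
  mile 16 (S, w=60) → cum 115  ≥ 102.5 → median here
  mile 22 (R, w=30) → cum 145
  mile 33 (U, w=10) → cum 155
  mile 38 (P, w=20) → cum 175
  mile 39 (T, w=30) → cum 205
Optimal location: mile 16.

x = 16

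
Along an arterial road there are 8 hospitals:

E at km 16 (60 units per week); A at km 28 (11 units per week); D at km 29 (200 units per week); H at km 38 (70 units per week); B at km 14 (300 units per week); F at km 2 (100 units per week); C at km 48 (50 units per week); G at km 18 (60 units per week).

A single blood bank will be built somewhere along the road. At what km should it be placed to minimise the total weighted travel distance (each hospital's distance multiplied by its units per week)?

x = 16

For a sum of weighted absolute distances on a line, the optimum is the weighted median (not the mean). Total weight W = 851; half-weight = 425.5.
Sort by position and accumulate weight:
  km 2 (F, w=100) → cum 100
  km 14 (B, w=300) → cum 400
  km 16 (E, w=60) → cum 460  ≥ 425.5 → median here
  km 18 (G, w=60) → cum 520
  km 28 (A, w=11) → cum 531
  km 29 (D, w=200) → cum 731
  km 38 (H, w=70) → cum 801
  km 48 (C, w=50) → cum 851
Optimal location: km 16.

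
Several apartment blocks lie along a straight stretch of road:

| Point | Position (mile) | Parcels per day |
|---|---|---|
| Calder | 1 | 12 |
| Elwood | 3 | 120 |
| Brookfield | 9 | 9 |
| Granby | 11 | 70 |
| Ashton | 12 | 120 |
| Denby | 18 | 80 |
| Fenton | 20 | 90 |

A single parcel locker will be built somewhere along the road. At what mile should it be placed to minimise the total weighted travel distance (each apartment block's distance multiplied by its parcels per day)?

x = 12

For a sum of weighted absolute distances on a line, the optimum is the weighted median (not the mean). Total weight W = 501; half-weight = 250.5.
Sort by position and accumulate weight:
  mile 1 (Calder, w=12) → cum 12
  mile 3 (Elwood, w=120) → cum 132
  mile 9 (Brookfield, w=9) → cum 141
  mile 11 (Granby, w=70) → cum 211
  mile 12 (Ashton, w=120) → cum 331  ≥ 250.5 → median here
  mile 18 (Denby, w=80) → cum 411
  mile 20 (Fenton, w=90) → cum 501
Optimal location: mile 12.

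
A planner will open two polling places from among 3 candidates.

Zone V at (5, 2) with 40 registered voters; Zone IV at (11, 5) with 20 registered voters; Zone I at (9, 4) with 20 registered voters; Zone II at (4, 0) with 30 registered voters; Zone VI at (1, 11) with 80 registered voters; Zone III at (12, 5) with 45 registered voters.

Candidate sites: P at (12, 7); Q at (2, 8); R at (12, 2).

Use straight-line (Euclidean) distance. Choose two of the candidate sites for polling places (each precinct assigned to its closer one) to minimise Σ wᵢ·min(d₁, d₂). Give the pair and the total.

{P, Q}, total 988.3

Evaluate every pair (each demand assigned to the nearer of the two):
  {P, Q}: total = 988.3
  {Q, R}: total = 1039.1
  {P, R}: total = 1670.6
Best pair: {P, Q} with total 988.3.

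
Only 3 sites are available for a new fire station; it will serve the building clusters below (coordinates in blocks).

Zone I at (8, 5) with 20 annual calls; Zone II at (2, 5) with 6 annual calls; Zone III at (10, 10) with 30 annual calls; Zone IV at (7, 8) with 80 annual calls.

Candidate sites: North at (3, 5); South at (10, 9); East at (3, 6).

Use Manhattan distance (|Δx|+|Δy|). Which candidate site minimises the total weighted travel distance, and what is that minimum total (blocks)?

Total weighted distance at each candidate:
  North (3, 5): total = 1026
  South (10, 9): total = 542
  East (3, 6): total = 942
Minimum is at South with total 542 blocks.

South, total 542 blocks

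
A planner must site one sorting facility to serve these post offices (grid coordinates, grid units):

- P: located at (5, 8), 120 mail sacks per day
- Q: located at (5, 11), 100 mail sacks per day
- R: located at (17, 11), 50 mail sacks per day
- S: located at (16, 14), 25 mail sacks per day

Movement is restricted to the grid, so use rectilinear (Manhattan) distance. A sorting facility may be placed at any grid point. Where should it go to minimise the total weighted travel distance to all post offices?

(5, 11)

Manhattan distance separates: Σwᵢ(|x−xᵢ|+|y−yᵢ|) = Σwᵢ|x−xᵢ| + Σwᵢ|y−yᵢ|, so x and y are optimised independently as 1-D weighted medians.
Total weight W = 295; half = 147.5.
x-coordinate, sorted with cumulative weight:
  x=5 (P, w=120) cum 120
  x=5 (Q, w=100) cum 220  ← median
  x=16 (S, w=25) cum 245
  x=17 (R, w=50) cum 295
⇒ x* = 5
y-coordinate, sorted with cumulative weight:
  y=8 (P, w=120) cum 120
  y=11 (Q, w=100) cum 220  ← median
  y=11 (R, w=50) cum 270
  y=14 (S, w=25) cum 295
⇒ y* = 11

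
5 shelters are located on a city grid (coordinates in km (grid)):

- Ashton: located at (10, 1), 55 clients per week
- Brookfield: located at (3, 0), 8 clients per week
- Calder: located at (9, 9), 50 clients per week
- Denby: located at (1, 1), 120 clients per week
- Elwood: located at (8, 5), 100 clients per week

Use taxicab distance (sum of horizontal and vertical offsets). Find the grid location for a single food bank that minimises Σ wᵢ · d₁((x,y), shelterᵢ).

Manhattan distance separates: Σwᵢ(|x−xᵢ|+|y−yᵢ|) = Σwᵢ|x−xᵢ| + Σwᵢ|y−yᵢ|, so x and y are optimised independently as 1-D weighted medians.
Total weight W = 333; half = 166.5.
x-coordinate, sorted with cumulative weight:
  x=1 (Denby, w=120) cum 120
  x=3 (Brookfield, w=8) cum 128
  x=8 (Elwood, w=100) cum 228  ← median
  x=9 (Calder, w=50) cum 278
  x=10 (Ashton, w=55) cum 333
⇒ x* = 8
y-coordinate, sorted with cumulative weight:
  y=0 (Brookfield, w=8) cum 8
  y=1 (Ashton, w=55) cum 63
  y=1 (Denby, w=120) cum 183  ← median
  y=5 (Elwood, w=100) cum 283
  y=9 (Calder, w=50) cum 333
⇒ y* = 1

(8, 1)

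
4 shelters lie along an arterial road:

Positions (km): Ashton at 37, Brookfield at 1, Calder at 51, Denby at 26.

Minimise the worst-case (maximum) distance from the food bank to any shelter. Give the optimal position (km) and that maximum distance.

The 1-center on a line is the midpoint of the two extreme points: leftmost at 1, rightmost at 51.
Optimal location = (1 + 51)/2 = 26; maximum distance = (51 − 1)/2 = 25.

location 26, max distance 25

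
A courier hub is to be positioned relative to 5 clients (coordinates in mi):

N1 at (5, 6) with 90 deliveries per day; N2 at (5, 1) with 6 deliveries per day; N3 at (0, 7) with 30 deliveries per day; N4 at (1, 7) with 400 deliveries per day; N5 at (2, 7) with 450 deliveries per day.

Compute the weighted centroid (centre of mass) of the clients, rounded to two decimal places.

The minimiser of Σwᵢ‖p−pᵢ‖² is the weighted centroid p* = (Σwᵢpᵢ)/(Σwᵢ).
Σwᵢ = 976.
Σwᵢxᵢ = 90·5 + 6·5 + 30·0 + 400·1 + 450·2 = 1780.
Σwᵢyᵢ = 90·6 + 6·1 + 30·7 + 400·7 + 450·7 = 6706.
x* = 1780/976 = 1.82, y* = 6706/976 = 6.87.

(1.82, 6.87)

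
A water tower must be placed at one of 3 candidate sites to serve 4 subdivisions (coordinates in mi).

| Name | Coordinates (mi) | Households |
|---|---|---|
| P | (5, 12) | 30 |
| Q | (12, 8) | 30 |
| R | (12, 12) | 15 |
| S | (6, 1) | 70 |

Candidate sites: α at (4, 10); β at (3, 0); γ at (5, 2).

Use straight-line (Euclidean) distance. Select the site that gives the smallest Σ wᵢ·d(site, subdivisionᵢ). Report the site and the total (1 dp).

Total weighted distance at each candidate:
  α (4, 10): total = 1083.5
  β (3, 0): total = 1172.6
  γ (5, 2): total = 858.7
Minimum is at γ with total 858.7 mi.

γ, total 858.7 mi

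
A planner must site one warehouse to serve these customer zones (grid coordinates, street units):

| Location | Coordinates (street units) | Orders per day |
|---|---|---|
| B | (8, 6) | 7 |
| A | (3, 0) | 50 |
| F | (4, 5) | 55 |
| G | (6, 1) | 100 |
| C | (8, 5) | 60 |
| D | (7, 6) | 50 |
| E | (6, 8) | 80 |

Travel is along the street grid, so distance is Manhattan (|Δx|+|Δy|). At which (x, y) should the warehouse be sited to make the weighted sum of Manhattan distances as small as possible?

Manhattan distance separates: Σwᵢ(|x−xᵢ|+|y−yᵢ|) = Σwᵢ|x−xᵢ| + Σwᵢ|y−yᵢ|, so x and y are optimised independently as 1-D weighted medians.
Total weight W = 402; half = 201.
x-coordinate, sorted with cumulative weight:
  x=3 (A, w=50) cum 50
  x=4 (F, w=55) cum 105
  x=6 (G, w=100) cum 205  ← median
  x=6 (E, w=80) cum 285
  x=7 (D, w=50) cum 335
  x=8 (B, w=7) cum 342
  x=8 (C, w=60) cum 402
⇒ x* = 6
y-coordinate, sorted with cumulative weight:
  y=0 (A, w=50) cum 50
  y=1 (G, w=100) cum 150
  y=5 (F, w=55) cum 205  ← median
  y=5 (C, w=60) cum 265
  y=6 (B, w=7) cum 272
  y=6 (D, w=50) cum 322
  y=8 (E, w=80) cum 402
⇒ y* = 5

(6, 5)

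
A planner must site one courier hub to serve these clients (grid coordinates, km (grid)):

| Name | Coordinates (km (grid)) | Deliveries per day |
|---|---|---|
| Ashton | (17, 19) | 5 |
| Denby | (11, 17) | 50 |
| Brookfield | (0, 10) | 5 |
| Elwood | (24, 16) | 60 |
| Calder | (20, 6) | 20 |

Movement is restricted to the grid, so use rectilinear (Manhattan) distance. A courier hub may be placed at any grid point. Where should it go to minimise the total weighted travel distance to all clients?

(20, 16)

Manhattan distance separates: Σwᵢ(|x−xᵢ|+|y−yᵢ|) = Σwᵢ|x−xᵢ| + Σwᵢ|y−yᵢ|, so x and y are optimised independently as 1-D weighted medians.
Total weight W = 140; half = 70.
x-coordinate, sorted with cumulative weight:
  x=0 (Brookfield, w=5) cum 5
  x=11 (Denby, w=50) cum 55
  x=17 (Ashton, w=5) cum 60
  x=20 (Calder, w=20) cum 80  ← median
  x=24 (Elwood, w=60) cum 140
⇒ x* = 20
y-coordinate, sorted with cumulative weight:
  y=6 (Calder, w=20) cum 20
  y=10 (Brookfield, w=5) cum 25
  y=16 (Elwood, w=60) cum 85  ← median
  y=17 (Denby, w=50) cum 135
  y=19 (Ashton, w=5) cum 140
⇒ y* = 16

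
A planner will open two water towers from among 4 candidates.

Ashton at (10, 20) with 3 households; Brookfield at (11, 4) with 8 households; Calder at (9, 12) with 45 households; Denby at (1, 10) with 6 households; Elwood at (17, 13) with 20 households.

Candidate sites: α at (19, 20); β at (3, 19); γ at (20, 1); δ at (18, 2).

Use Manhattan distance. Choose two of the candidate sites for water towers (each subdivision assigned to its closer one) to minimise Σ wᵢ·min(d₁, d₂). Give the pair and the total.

Evaluate every pair (each demand assigned to the nearer of the two):
  {β, δ}: total = 987
  {α, β}: total = 1039
  {β, γ}: total = 1071
  {α, δ}: total = 1239
  {α, γ}: total = 1281
  {γ, δ}: total = 1395
Best pair: {β, δ} with total 987.

{β, δ}, total 987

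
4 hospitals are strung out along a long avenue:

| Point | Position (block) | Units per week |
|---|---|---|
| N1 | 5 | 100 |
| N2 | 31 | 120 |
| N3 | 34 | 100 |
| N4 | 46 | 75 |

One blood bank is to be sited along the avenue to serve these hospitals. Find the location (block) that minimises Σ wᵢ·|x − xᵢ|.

x = 31

For a sum of weighted absolute distances on a line, the optimum is the weighted median (not the mean). Total weight W = 395; half-weight = 197.5.
Sort by position and accumulate weight:
  block 5 (N1, w=100) → cum 100
  block 31 (N2, w=120) → cum 220  ≥ 197.5 → median here
  block 34 (N3, w=100) → cum 320
  block 46 (N4, w=75) → cum 395
Optimal location: block 31.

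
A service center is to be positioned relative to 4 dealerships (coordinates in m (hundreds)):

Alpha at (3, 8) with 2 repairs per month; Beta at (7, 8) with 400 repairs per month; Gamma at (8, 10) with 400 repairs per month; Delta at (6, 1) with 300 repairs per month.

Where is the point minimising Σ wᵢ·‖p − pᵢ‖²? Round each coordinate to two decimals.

The minimiser of Σwᵢ‖p−pᵢ‖² is the weighted centroid p* = (Σwᵢpᵢ)/(Σwᵢ).
Σwᵢ = 1102.
Σwᵢxᵢ = 2·3 + 400·7 + 400·8 + 300·6 = 7806.
Σwᵢyᵢ = 2·8 + 400·8 + 400·10 + 300·1 = 7516.
x* = 7806/1102 = 7.08, y* = 7516/1102 = 6.82.

(7.08, 6.82)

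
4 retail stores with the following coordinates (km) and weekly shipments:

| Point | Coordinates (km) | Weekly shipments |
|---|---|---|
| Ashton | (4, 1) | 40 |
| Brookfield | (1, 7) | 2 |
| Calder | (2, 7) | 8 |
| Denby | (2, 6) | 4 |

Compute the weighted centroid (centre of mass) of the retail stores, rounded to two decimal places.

The minimiser of Σwᵢ‖p−pᵢ‖² is the weighted centroid p* = (Σwᵢpᵢ)/(Σwᵢ).
Σwᵢ = 54.
Σwᵢxᵢ = 40·4 + 2·1 + 8·2 + 4·2 = 186.
Σwᵢyᵢ = 40·1 + 2·7 + 8·7 + 4·6 = 134.
x* = 186/54 = 3.44, y* = 134/54 = 2.48.

(3.44, 2.48)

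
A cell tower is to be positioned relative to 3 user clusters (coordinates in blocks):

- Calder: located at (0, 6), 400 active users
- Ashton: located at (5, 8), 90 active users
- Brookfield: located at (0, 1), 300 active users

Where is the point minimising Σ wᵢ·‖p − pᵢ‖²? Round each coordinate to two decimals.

(0.57, 4.33)

The minimiser of Σwᵢ‖p−pᵢ‖² is the weighted centroid p* = (Σwᵢpᵢ)/(Σwᵢ).
Σwᵢ = 790.
Σwᵢxᵢ = 400·0 + 90·5 + 300·0 = 450.
Σwᵢyᵢ = 400·6 + 90·8 + 300·1 = 3420.
x* = 450/790 = 0.57, y* = 3420/790 = 4.33.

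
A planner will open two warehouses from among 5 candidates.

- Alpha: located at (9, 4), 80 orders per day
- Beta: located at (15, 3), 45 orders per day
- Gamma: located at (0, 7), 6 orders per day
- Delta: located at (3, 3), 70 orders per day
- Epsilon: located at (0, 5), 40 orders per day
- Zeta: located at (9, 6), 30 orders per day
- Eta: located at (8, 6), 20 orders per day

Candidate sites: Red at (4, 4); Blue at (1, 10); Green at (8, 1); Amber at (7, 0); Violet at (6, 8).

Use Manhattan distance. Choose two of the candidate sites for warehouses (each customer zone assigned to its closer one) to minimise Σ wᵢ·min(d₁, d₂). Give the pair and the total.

Evaluate every pair (each demand assigned to the nearer of the two):
  {Red, Green}: total = 1387
  {Red, Violet}: total = 1552
  {Red, Amber}: total = 1607
  {Red, Blue}: total = 1634
  {Blue, Green}: total = 1759
  {Green, Violet}: total = 1847
  {Green, Amber}: total = 2059
  {Amber, Violet}: total = 2097
  {Blue, Amber}: total = 2109
  {Blue, Violet}: total = 2244
Best pair: {Red, Green} with total 1387.

{Red, Green}, total 1387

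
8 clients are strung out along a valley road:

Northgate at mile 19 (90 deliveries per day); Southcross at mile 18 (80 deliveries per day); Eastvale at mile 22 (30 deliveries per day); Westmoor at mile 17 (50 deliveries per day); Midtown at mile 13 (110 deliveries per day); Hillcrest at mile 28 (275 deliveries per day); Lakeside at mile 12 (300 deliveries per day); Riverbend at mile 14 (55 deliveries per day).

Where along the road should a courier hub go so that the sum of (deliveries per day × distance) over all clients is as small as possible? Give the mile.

For a sum of weighted absolute distances on a line, the optimum is the weighted median (not the mean). Total weight W = 990; half-weight = 495.
Sort by position and accumulate weight:
  mile 12 (Lakeside, w=300) → cum 300
  mile 13 (Midtown, w=110) → cum 410
  mile 14 (Riverbend, w=55) → cum 465
  mile 17 (Westmoor, w=50) → cum 515  ≥ 495 → median here
  mile 18 (Southcross, w=80) → cum 595
  mile 19 (Northgate, w=90) → cum 685
  mile 22 (Eastvale, w=30) → cum 715
  mile 28 (Hillcrest, w=275) → cum 990
Optimal location: mile 17.

x = 17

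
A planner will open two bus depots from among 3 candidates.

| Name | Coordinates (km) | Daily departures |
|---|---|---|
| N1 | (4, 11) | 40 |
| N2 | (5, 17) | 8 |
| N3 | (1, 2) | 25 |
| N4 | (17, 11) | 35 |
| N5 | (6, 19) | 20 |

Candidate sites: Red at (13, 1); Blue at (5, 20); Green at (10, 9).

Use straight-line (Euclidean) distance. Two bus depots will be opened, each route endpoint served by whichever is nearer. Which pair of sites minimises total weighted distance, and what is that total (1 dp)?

{Blue, Green}, total 845.1

Evaluate every pair (each demand assigned to the nearer of the two):
  {Blue, Green}: total = 845.1
  {Red, Green}: total = 1083.7
  {Red, Blue}: total = 1092.5
Best pair: {Blue, Green} with total 845.1.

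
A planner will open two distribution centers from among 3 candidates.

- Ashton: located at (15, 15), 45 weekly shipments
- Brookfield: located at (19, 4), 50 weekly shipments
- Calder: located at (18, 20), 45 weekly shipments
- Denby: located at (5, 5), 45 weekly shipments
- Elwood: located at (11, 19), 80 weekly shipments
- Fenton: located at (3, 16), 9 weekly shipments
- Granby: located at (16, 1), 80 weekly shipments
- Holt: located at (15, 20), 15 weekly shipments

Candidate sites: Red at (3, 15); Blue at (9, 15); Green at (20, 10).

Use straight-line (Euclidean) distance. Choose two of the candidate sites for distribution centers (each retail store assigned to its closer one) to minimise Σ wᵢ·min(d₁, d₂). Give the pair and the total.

Evaluate every pair (each demand assigned to the nearer of the two):
  {Blue, Green}: total = 2835.3
  {Red, Green}: total = 3220.3
  {Red, Blue}: total = 3671.6
Best pair: {Blue, Green} with total 2835.3.

{Blue, Green}, total 2835.3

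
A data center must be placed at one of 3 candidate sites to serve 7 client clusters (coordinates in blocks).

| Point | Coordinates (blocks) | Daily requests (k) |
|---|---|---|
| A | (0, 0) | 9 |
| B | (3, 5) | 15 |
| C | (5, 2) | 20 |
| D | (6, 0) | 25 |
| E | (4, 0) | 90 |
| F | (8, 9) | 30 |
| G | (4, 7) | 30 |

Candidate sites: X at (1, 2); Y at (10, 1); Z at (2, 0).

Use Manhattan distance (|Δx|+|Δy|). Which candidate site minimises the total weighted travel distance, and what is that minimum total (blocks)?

Z, total 1208 blocks

Total weighted distance at each candidate:
  X (1, 2): total = 1467
  Y (10, 1): total = 1799
  Z (2, 0): total = 1208
Minimum is at Z with total 1208 blocks.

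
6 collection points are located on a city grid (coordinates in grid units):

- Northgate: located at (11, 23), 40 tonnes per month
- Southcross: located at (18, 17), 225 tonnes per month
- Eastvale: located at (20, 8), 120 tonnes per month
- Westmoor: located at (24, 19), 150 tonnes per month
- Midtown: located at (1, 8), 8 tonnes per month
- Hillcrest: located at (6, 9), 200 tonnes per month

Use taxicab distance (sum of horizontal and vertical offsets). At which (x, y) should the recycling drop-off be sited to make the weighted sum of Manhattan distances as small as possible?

(18, 17)

Manhattan distance separates: Σwᵢ(|x−xᵢ|+|y−yᵢ|) = Σwᵢ|x−xᵢ| + Σwᵢ|y−yᵢ|, so x and y are optimised independently as 1-D weighted medians.
Total weight W = 743; half = 371.5.
x-coordinate, sorted with cumulative weight:
  x=1 (Midtown, w=8) cum 8
  x=6 (Hillcrest, w=200) cum 208
  x=11 (Northgate, w=40) cum 248
  x=18 (Southcross, w=225) cum 473  ← median
  x=20 (Eastvale, w=120) cum 593
  x=24 (Westmoor, w=150) cum 743
⇒ x* = 18
y-coordinate, sorted with cumulative weight:
  y=8 (Eastvale, w=120) cum 120
  y=8 (Midtown, w=8) cum 128
  y=9 (Hillcrest, w=200) cum 328
  y=17 (Southcross, w=225) cum 553  ← median
  y=19 (Westmoor, w=150) cum 703
  y=23 (Northgate, w=40) cum 743
⇒ y* = 17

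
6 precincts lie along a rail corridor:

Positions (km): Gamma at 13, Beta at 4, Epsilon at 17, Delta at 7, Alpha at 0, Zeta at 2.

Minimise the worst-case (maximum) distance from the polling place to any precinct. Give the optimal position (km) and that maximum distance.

The 1-center on a line is the midpoint of the two extreme points: leftmost at 0, rightmost at 17.
Optimal location = (0 + 17)/2 = 8.5; maximum distance = (17 − 0)/2 = 8.5.

location 8.5, max distance 8.5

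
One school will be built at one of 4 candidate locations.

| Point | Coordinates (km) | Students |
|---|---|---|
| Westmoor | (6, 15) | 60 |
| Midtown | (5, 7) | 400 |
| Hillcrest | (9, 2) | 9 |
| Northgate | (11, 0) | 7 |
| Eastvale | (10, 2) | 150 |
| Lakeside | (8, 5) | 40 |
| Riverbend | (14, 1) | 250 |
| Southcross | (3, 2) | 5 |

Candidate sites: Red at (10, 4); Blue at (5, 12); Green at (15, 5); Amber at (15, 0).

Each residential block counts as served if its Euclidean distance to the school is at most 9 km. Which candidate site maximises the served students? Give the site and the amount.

Red, covering 861

Coverage radius r = 9 km; a point is covered iff (Δx)²+(Δy)² ≤ 9² = 81.
  Red (10, 4): covers {Midtown, Hillcrest, Northgate, Eastvale, Lakeside, Riverbend, Southcross} → 861
  Blue (5, 12): covers {Westmoor, Midtown, Lakeside} → 500
  Green (15, 5): covers {Hillcrest, Northgate, Eastvale, Lakeside, Riverbend} → 456
  Amber (15, 0): covers {Hillcrest, Northgate, Eastvale, Lakeside, Riverbend} → 456
Maximum coverage at Red: 861 students.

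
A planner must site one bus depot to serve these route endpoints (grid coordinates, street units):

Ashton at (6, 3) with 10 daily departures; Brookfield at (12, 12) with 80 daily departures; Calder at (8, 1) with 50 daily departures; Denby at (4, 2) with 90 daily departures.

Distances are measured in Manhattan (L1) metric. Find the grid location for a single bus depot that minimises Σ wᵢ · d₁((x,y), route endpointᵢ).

Manhattan distance separates: Σwᵢ(|x−xᵢ|+|y−yᵢ|) = Σwᵢ|x−xᵢ| + Σwᵢ|y−yᵢ|, so x and y are optimised independently as 1-D weighted medians.
Total weight W = 230; half = 115.
x-coordinate, sorted with cumulative weight:
  x=4 (Denby, w=90) cum 90
  x=6 (Ashton, w=10) cum 100
  x=8 (Calder, w=50) cum 150  ← median
  x=12 (Brookfield, w=80) cum 230
⇒ x* = 8
y-coordinate, sorted with cumulative weight:
  y=1 (Calder, w=50) cum 50
  y=2 (Denby, w=90) cum 140  ← median
  y=3 (Ashton, w=10) cum 150
  y=12 (Brookfield, w=80) cum 230
⇒ y* = 2

(8, 2)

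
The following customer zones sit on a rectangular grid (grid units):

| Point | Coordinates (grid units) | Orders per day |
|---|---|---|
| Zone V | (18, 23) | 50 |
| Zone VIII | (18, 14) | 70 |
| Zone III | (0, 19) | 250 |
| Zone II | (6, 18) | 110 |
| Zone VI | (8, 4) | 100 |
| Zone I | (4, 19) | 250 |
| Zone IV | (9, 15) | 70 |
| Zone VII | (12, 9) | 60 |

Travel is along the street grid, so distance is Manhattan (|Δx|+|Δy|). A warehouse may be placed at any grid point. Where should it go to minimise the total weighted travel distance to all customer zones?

(4, 19)

Manhattan distance separates: Σwᵢ(|x−xᵢ|+|y−yᵢ|) = Σwᵢ|x−xᵢ| + Σwᵢ|y−yᵢ|, so x and y are optimised independently as 1-D weighted medians.
Total weight W = 960; half = 480.
x-coordinate, sorted with cumulative weight:
  x=0 (Zone III, w=250) cum 250
  x=4 (Zone I, w=250) cum 500  ← median
  x=6 (Zone II, w=110) cum 610
  x=8 (Zone VI, w=100) cum 710
  x=9 (Zone IV, w=70) cum 780
  x=12 (Zone VII, w=60) cum 840
  x=18 (Zone V, w=50) cum 890
  x=18 (Zone VIII, w=70) cum 960
⇒ x* = 4
y-coordinate, sorted with cumulative weight:
  y=4 (Zone VI, w=100) cum 100
  y=9 (Zone VII, w=60) cum 160
  y=14 (Zone VIII, w=70) cum 230
  y=15 (Zone IV, w=70) cum 300
  y=18 (Zone II, w=110) cum 410
  y=19 (Zone III, w=250) cum 660  ← median
  y=19 (Zone I, w=250) cum 910
  y=23 (Zone V, w=50) cum 960
⇒ y* = 19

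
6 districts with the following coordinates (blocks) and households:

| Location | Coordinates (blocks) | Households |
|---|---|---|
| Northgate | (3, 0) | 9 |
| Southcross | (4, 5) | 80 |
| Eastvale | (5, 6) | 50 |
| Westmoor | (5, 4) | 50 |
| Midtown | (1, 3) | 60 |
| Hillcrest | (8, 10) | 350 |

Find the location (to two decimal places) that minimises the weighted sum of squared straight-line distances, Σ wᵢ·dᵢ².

(6.19, 7.65)

The minimiser of Σwᵢ‖p−pᵢ‖² is the weighted centroid p* = (Σwᵢpᵢ)/(Σwᵢ).
Σwᵢ = 599.
Σwᵢxᵢ = 9·3 + 80·4 + 50·5 + 50·5 + 60·1 + 350·8 = 3707.
Σwᵢyᵢ = 9·0 + 80·5 + 50·6 + 50·4 + 60·3 + 350·10 = 4580.
x* = 3707/599 = 6.19, y* = 4580/599 = 7.65.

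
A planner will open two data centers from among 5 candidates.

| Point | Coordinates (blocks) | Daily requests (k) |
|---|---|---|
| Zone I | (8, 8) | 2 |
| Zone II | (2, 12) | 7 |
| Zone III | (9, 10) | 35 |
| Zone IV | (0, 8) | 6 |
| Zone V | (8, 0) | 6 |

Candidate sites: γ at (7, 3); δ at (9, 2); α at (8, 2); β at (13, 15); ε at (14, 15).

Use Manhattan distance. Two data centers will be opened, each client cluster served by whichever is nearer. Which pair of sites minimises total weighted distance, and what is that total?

{γ, δ}, total 480

Evaluate every pair (each demand assigned to the nearer of the two):
  {γ, δ}: total = 480
  {δ, α}: total = 500
  {δ, β}: total = 500
  {δ, ε}: total = 507
  {γ, α}: total = 509
  {γ, β}: total = 521
  {γ, ε}: total = 521
  {α, β}: total = 521
  {α, ε}: total = 528
  {β, ε}: total = 677
Best pair: {γ, δ} with total 480.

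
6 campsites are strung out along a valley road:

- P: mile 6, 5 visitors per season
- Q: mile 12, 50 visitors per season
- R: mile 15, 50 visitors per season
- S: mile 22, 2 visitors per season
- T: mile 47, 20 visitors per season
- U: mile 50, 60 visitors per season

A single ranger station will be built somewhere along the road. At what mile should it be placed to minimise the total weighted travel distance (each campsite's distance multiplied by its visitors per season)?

x = 15

For a sum of weighted absolute distances on a line, the optimum is the weighted median (not the mean). Total weight W = 187; half-weight = 93.5.
Sort by position and accumulate weight:
  mile 6 (P, w=5) → cum 5
  mile 12 (Q, w=50) → cum 55
  mile 15 (R, w=50) → cum 105  ≥ 93.5 → median here
  mile 22 (S, w=2) → cum 107
  mile 47 (T, w=20) → cum 127
  mile 50 (U, w=60) → cum 187
Optimal location: mile 15.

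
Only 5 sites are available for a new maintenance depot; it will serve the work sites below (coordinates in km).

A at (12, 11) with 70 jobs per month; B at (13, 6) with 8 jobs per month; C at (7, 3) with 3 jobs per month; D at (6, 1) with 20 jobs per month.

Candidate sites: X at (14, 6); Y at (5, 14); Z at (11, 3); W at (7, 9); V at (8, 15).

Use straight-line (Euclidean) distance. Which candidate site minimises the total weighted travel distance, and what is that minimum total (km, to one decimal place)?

X, total 596.5 km

Total weighted distance at each candidate:
  X (14, 6): total = 596.5
  Y (5, 14): total = 917.9
  Z (11, 3): total = 712.9
  W (7, 9): total = 609.9
  V (8, 15): total = 797.3
Minimum is at X with total 596.5 km.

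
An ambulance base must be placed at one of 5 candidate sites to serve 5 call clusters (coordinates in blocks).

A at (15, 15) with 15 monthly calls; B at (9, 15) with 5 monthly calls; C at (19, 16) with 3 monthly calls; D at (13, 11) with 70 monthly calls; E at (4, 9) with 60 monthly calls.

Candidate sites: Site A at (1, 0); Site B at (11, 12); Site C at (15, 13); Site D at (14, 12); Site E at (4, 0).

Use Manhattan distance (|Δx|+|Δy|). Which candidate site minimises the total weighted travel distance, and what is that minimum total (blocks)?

Total weighted distance at each candidate:
  Site A (1, 0): total = 2982
  Site B (11, 12): total = 976
  Site C (15, 13): total = 1271
  Site D (14, 12): total = 1047
  Site E (4, 0): total = 2523
Minimum is at Site B with total 976 blocks.

Site B, total 976 blocks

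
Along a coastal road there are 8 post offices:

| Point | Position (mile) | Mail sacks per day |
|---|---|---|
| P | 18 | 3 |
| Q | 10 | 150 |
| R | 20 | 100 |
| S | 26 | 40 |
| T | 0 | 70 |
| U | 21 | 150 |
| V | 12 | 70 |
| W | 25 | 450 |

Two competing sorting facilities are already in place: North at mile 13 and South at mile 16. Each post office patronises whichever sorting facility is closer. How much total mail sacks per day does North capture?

The indifferent point is the midpoint (13+16)/2 = 14.5; post offices left of it (closer to North at 13) go to North, those right go to South.
  T at 0 (w=70) → North
  Q at 10 (w=150) → North
  V at 12 (w=70) → North
  P at 18 (w=3) → South
  R at 20 (w=100) → South
  U at 21 (w=150) → South
  W at 25 (w=450) → South
  S at 26 (w=40) → South
North captures 290; South captures 743.

290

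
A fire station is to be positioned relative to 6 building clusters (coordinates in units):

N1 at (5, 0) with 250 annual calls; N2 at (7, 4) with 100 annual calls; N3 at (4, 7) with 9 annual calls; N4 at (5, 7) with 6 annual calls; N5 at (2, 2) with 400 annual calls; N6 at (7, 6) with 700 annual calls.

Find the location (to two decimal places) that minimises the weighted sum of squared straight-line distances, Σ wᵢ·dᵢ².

The minimiser of Σwᵢ‖p−pᵢ‖² is the weighted centroid p* = (Σwᵢpᵢ)/(Σwᵢ).
Σwᵢ = 1465.
Σwᵢxᵢ = 250·5 + 100·7 + 9·4 + 6·5 + 400·2 + 700·7 = 7716.
Σwᵢyᵢ = 250·0 + 100·4 + 9·7 + 6·7 + 400·2 + 700·6 = 5505.
x* = 7716/1465 = 5.27, y* = 5505/1465 = 3.76.

(5.27, 3.76)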